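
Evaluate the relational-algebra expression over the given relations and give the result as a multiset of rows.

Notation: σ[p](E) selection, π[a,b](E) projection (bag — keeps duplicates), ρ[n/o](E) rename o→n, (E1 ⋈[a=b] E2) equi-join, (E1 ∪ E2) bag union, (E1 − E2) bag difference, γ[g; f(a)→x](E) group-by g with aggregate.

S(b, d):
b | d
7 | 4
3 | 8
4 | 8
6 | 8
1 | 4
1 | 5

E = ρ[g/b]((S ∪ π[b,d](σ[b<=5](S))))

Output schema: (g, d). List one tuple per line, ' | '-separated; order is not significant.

Per-node cardinality:
  S → 6
  S → 6
  σ[b<=5](S) → 4
  π[b,d](σ[b<=5](S)) → 4
  (S ∪ π[b,d](σ[b<=5](S))) → 10
  ρ[g/b]((S ∪ π[b,d](σ[b<=5](S)))) → 10

== RESULT ==
g | d
1 | 4
1 | 4
1 | 5
1 | 5
3 | 8
3 | 8
4 | 8
4 | 8
6 | 8
7 | 4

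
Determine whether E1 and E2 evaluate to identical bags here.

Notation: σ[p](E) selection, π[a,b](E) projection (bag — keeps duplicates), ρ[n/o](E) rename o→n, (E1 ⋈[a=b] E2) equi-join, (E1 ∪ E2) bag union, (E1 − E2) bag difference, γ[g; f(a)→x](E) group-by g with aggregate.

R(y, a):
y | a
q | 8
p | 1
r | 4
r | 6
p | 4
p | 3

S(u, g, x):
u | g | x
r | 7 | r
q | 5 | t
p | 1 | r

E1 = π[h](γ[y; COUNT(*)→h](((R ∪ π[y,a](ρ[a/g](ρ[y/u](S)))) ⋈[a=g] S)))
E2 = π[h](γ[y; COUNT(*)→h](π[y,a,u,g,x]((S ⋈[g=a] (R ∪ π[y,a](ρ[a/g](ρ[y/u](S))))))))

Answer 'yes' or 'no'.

E1 per-node cardinality:
  R → 6
  S → 3
  ρ[y/u](S) → 3
  ρ[a/g](ρ[y/u](S)) → 3
  π[y,a](ρ[a/g](ρ[y/u](S))) → 3
  (R ∪ π[y,a](ρ[a/g](ρ[y/u](S)))) → 9
  S → 3
  ((R ∪ π[y,a](ρ[a/g](ρ[y/u](S)))) ⋈[a=g] S) → 4
  γ[y; COUNT(*)→h](((R ∪ π[y,a](ρ[a/g](ρ[y/u](S)))) ⋈[a=g] S)) → 3
  π[h](γ[y; COUNT(*)→h](((R ∪ π[y,a](ρ[a/g](ρ[y/u](S)))) ⋈[a=g] S))) → 3
E2 per-node cardinality:
  S → 3
  R → 6
  S → 3
  ρ[y/u](S) → 3
  ρ[a/g](ρ[y/u](S)) → 3
  π[y,a](ρ[a/g](ρ[y/u](S))) → 3
  (R ∪ π[y,a](ρ[a/g](ρ[y/u](S)))) → 9
  (S ⋈[g=a] (R ∪ π[y,a](ρ[a/g](ρ[y/u](S))))) → 4
  π[y,a,u,g,x]((S ⋈[g=a] (R ∪ π[y,a](ρ[a/g](ρ[y/u](S)))))) → 4
  γ[y; COUNT(*)→h](π[y,a,u,g,x]((S ⋈[g=a] (R ∪ π[y,a](ρ[a/g](ρ[y/u](S))))))) → 3
  π[h](γ[y; COUNT(*)→h](π[y,a,u,g,x]((S ⋈[g=a] (R ∪ π[y,a](ρ[a/g](ρ[y/u](S)))))))) → 3

E1 and E2 produce the same multiset:
h
1
1
2

yes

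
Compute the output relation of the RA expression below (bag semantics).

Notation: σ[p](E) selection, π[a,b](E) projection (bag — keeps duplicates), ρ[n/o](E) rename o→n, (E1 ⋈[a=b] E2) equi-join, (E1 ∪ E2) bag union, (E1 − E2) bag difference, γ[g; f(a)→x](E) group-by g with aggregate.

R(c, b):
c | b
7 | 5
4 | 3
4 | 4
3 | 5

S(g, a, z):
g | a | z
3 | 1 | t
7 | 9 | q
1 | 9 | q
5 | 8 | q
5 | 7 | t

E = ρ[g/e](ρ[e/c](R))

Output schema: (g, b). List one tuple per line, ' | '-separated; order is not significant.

Row counts bottom-up:
  R → 4
  ρ[e/c](R) → 4
  ρ[g/e](ρ[e/c](R)) → 4

== RESULT ==
g | b
3 | 5
4 | 3
4 | 4
7 | 5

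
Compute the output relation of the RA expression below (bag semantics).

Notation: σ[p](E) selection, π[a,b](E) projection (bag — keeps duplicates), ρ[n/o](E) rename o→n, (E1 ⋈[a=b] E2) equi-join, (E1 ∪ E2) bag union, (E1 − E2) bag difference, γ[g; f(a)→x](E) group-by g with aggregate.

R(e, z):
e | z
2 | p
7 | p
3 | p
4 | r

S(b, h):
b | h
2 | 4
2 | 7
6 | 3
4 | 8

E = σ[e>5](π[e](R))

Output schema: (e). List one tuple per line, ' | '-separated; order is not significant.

Subexpression sizes:
  R → 4
  π[e](R) → 4
  σ[e>5](π[e](R)) → 1

== RESULT ==
e
7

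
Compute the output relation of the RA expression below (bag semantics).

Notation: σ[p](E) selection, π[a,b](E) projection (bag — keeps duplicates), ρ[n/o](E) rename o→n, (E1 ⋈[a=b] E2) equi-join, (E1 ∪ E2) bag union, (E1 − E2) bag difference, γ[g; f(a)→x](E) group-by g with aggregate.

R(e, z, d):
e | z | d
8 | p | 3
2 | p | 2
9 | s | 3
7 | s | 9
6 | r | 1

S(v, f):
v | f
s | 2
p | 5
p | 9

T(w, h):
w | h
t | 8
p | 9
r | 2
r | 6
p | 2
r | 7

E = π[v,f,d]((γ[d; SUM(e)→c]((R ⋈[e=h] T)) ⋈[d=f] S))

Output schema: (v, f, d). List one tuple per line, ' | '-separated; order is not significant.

Stepwise |·|:
  R → 5
  T → 6
  (R ⋈[e=h] T) → 6
  γ[d; SUM(e)→c]((R ⋈[e=h] T)) → 4
  S → 3
  (γ[d; SUM(e)→c]((R ⋈[e=h] T)) ⋈[d=f] S) → 2
  π[v,f,d]((γ[d; SUM(e)→c]((R ⋈[e=h] T)) ⋈[d=f] S)) → 2

== RESULT ==
v | f | d
p | 9 | 9
s | 2 | 2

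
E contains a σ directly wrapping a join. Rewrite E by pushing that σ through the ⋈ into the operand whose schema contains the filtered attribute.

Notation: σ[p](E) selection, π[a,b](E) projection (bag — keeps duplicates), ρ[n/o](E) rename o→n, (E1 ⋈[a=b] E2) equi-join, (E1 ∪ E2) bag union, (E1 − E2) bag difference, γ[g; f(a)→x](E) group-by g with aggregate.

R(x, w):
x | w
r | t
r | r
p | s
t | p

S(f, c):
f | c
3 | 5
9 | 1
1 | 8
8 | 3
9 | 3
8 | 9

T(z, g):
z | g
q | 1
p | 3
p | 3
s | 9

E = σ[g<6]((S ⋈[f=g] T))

σ filters on g, owned by the right side.
E' = (S ⋈[f=g] σ[g<6](T))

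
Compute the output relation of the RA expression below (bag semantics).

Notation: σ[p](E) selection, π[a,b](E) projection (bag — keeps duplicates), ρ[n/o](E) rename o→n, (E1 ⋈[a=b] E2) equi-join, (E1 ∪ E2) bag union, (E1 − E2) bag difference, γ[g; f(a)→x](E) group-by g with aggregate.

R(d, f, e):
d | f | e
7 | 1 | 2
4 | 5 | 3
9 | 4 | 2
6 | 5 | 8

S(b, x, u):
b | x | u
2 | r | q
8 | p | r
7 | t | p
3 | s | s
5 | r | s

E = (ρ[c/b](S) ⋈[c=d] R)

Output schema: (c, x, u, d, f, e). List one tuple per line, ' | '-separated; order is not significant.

Stepwise |·|:
  S → 5
  ρ[c/b](S) → 5
  R → 4
  (ρ[c/b](S) ⋈[c=d] R) → 1

== RESULT ==
c | x | u | d | f | e
7 | t | p | 7 | 1 | 2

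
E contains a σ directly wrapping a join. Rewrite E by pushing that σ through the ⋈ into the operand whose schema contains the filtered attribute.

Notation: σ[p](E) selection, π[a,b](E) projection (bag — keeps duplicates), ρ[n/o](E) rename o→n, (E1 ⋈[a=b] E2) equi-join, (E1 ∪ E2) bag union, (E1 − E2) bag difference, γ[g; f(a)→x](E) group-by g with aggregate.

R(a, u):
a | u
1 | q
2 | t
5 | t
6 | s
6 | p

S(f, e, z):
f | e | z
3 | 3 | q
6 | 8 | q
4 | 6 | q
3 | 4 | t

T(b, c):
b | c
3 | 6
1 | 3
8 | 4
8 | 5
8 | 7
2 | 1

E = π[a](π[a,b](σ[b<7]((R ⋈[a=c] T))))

σ filters on b, owned by the right side.
E' = π[a](π[a,b]((R ⋈[a=c] σ[b<7](T))))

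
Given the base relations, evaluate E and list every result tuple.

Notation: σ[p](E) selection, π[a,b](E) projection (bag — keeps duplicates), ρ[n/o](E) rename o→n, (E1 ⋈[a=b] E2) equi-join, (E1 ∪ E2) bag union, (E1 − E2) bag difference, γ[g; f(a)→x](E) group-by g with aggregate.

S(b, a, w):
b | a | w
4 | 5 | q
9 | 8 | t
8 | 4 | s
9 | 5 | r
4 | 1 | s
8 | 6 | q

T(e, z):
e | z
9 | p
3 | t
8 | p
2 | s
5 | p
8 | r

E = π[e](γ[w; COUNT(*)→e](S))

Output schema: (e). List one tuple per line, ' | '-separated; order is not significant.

Per-node cardinality:
  S → 6
  γ[w; COUNT(*)→e](S) → 4
  π[e](γ[w; COUNT(*)→e](S)) → 4

== RESULT ==
e
1
1
2
2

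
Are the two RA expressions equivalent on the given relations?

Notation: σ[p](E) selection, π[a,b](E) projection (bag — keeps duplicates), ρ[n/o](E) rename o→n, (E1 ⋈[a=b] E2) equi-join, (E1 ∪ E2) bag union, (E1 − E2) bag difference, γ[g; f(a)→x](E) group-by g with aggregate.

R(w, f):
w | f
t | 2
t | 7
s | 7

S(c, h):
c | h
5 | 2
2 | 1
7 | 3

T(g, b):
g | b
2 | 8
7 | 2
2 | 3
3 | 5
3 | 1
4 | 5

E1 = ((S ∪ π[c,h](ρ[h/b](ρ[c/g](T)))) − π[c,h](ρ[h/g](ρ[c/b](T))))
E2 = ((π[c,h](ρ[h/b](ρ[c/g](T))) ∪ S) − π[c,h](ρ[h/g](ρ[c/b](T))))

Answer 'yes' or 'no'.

E1 subexpression sizes:
  S → 3
  T → 6
  ρ[c/g](T) → 6
  ρ[h/b](ρ[c/g](T)) → 6
  π[c,h](ρ[h/b](ρ[c/g](T))) → 6
  (S ∪ π[c,h](ρ[h/b](ρ[c/g](T)))) → 9
  T → 6
  ρ[c/b](T) → 6
  ρ[h/g](ρ[c/b](T)) → 6
  π[c,h](ρ[h/g](ρ[c/b](T))) → 6
  ((S ∪ π[c,h](ρ[h/b](ρ[c/g](T)))) − π[c,h](ρ[h/g](ρ[c/b](T)))) → 9
E2 subexpression sizes:
  T → 6
  ρ[c/g](T) → 6
  ρ[h/b](ρ[c/g](T)) → 6
  π[c,h](ρ[h/b](ρ[c/g](T))) → 6
  S → 3
  (π[c,h](ρ[h/b](ρ[c/g](T))) ∪ S) → 9
  T → 6
  ρ[c/b](T) → 6
  ρ[h/g](ρ[c/b](T)) → 6
  π[c,h](ρ[h/g](ρ[c/b](T))) → 6
  ((π[c,h](ρ[h/b](ρ[c/g](T))) ∪ S) − π[c,h](ρ[h/g](ρ[c/b](T)))) → 9

E1 and E2 produce the same multiset:
c | h
2 | 1
2 | 3
2 | 8
3 | 1
3 | 5
4 | 5
5 | 2
7 | 2
7 | 3

yes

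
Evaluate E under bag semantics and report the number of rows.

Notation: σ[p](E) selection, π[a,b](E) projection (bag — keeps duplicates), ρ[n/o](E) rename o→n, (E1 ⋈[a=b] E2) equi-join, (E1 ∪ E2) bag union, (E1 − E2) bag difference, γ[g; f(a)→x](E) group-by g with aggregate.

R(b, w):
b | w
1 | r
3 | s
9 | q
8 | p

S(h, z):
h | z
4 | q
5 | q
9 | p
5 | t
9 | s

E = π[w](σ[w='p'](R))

Per-node cardinality:
  R → 4
  σ[w='p'](R) → 1
  π[w](σ[w='p'](R)) → 1

|E| = 1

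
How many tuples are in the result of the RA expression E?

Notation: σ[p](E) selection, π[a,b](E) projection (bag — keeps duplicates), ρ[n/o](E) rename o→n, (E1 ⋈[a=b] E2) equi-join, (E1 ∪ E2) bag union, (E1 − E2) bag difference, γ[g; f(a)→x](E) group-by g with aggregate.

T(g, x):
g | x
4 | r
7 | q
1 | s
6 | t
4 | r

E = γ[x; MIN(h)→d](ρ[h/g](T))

Stepwise |·|:
  T → 5
  ρ[h/g](T) → 5
  γ[x; MIN(h)→d](ρ[h/g](T)) → 4

|E| = 4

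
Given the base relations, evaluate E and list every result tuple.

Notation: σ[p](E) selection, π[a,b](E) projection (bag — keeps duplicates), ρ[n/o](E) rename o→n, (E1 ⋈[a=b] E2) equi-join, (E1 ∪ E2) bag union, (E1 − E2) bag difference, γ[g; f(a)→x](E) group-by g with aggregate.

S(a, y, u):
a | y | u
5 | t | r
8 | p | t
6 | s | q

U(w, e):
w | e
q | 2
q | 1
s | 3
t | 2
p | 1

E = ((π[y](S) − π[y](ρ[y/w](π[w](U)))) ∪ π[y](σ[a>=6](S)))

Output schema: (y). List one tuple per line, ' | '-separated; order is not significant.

Per-node cardinality:
  S → 3
  π[y](S) → 3
  U → 5
  π[w](U) → 5
  ρ[y/w](π[w](U)) → 5
  π[y](ρ[y/w](π[w](U))) → 5
  (π[y](S) − π[y](ρ[y/w](π[w](U)))) → 0
  S → 3
  σ[a>=6](S) → 2
  π[y](σ[a>=6](S)) → 2
  ((π[y](S) − π[y](ρ[y/w](π[w](U)))) ∪ π[y](σ[a>=6](S))) → 2

== RESULT ==
y
p
s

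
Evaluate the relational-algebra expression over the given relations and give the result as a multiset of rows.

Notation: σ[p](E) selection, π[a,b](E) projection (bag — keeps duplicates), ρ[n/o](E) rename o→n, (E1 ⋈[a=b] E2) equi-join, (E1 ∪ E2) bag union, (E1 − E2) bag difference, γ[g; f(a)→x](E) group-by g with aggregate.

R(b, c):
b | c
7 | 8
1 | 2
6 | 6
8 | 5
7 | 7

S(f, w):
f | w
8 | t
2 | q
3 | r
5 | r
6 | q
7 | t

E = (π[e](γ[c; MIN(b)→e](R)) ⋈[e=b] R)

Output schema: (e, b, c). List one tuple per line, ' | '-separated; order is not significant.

Stepwise |·|:
  R → 5
  γ[c; MIN(b)→e](R) → 5
  π[e](γ[c; MIN(b)→e](R)) → 5
  R → 5
  (π[e](γ[c; MIN(b)→e](R)) ⋈[e=b] R) → 7

== RESULT ==
e | b | c
1 | 1 | 2
6 | 6 | 6
7 | 7 | 7
7 | 7 | 7
7 | 7 | 8
7 | 7 | 8
8 | 8 | 5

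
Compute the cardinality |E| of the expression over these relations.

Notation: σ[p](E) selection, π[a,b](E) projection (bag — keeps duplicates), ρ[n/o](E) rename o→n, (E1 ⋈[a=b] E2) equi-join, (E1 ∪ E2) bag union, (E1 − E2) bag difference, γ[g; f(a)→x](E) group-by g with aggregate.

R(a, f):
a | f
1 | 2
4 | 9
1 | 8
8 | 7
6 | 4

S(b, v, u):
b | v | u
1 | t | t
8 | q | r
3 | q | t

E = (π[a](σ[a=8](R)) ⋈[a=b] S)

Subexpression sizes:
  R → 5
  σ[a=8](R) → 1
  π[a](σ[a=8](R)) → 1
  S → 3
  (π[a](σ[a=8](R)) ⋈[a=b] S) → 1

|E| = 1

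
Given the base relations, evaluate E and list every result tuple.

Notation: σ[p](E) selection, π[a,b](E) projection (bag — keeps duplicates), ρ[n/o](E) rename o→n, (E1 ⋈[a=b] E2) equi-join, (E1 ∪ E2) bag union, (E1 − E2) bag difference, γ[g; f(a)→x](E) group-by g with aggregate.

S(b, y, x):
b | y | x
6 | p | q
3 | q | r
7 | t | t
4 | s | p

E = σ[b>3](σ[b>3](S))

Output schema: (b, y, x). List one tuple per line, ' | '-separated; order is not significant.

Row counts bottom-up:
  S → 4
  σ[b>3](S) → 3
  σ[b>3](σ[b>3](S)) → 3

== RESULT ==
b | y | x
4 | s | p
6 | p | q
7 | t | t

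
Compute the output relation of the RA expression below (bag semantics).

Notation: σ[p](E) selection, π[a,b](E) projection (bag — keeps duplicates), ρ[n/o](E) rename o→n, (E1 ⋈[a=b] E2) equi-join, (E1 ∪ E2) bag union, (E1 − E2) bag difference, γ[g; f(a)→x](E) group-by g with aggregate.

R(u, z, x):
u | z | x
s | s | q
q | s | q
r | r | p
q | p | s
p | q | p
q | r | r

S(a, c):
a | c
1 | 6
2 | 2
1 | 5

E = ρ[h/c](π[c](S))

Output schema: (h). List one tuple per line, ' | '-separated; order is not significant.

Subexpression sizes:
  S → 3
  π[c](S) → 3
  ρ[h/c](π[c](S)) → 3

== RESULT ==
h
2
5
6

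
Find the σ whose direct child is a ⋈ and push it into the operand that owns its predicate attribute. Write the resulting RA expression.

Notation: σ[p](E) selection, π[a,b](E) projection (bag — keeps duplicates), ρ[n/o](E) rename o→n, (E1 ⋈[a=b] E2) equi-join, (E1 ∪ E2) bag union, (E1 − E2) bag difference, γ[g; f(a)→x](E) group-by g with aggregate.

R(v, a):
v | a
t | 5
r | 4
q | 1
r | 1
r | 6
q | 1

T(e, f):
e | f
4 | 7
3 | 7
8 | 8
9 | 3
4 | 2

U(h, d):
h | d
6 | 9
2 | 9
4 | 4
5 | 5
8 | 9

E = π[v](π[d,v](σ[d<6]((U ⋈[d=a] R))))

σ filters on d, owned by the left side.
E' = π[v](π[d,v]((σ[d<6](U) ⋈[d=a] R)))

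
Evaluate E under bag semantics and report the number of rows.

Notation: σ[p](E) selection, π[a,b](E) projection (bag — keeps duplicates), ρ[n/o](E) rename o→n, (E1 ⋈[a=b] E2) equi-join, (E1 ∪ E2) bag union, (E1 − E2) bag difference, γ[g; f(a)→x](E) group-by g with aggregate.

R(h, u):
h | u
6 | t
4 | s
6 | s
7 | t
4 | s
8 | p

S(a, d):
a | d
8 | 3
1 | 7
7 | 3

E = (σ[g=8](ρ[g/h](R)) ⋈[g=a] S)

Row counts bottom-up:
  R → 6
  ρ[g/h](R) → 6
  σ[g=8](ρ[g/h](R)) → 1
  S → 3
  (σ[g=8](ρ[g/h](R)) ⋈[g=a] S) → 1

|E| = 1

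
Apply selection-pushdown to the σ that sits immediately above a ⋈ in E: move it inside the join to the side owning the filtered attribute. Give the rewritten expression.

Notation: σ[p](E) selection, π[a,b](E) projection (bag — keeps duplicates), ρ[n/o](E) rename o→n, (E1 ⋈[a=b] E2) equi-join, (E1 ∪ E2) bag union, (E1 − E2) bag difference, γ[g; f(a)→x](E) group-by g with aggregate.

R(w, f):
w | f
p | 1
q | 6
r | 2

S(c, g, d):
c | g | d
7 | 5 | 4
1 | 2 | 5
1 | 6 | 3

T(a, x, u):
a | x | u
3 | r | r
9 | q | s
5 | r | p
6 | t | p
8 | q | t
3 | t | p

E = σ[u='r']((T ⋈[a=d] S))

σ filters on u, owned by the left side.
E' = (σ[u='r'](T) ⋈[a=d] S)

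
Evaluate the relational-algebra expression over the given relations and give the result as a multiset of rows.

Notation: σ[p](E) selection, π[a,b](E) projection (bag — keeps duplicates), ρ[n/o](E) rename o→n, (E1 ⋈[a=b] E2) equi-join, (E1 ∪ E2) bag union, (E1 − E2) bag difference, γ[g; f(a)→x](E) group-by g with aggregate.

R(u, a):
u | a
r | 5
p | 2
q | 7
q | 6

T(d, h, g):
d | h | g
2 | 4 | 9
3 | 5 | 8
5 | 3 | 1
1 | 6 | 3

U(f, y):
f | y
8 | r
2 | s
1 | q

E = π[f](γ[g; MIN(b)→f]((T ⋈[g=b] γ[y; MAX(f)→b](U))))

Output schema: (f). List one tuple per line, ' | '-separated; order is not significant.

Subexpression sizes:
  T → 4
  U → 3
  γ[y; MAX(f)→b](U) → 3
  (T ⋈[g=b] γ[y; MAX(f)→b](U)) → 2
  γ[g; MIN(b)→f]((T ⋈[g=b] γ[y; MAX(f)→b](U))) → 2
  π[f](γ[g; MIN(b)→f]((T ⋈[g=b] γ[y; MAX(f)→b](U)))) → 2

== RESULT ==
f
1
8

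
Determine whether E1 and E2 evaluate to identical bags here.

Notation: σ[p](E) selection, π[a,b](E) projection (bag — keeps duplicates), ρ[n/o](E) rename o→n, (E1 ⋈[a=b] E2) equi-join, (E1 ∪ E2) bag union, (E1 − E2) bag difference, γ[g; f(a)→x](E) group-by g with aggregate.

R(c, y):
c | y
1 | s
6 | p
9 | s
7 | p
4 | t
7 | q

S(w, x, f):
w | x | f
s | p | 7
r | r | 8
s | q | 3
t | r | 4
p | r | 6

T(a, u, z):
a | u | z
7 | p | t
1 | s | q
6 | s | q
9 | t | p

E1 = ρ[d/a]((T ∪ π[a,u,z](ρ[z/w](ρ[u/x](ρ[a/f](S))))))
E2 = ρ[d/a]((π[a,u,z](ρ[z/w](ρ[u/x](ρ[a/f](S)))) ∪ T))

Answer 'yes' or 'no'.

E1 stepwise |·|:
  T → 4
  S → 5
  ρ[a/f](S) → 5
  ρ[u/x](ρ[a/f](S)) → 5
  ρ[z/w](ρ[u/x](ρ[a/f](S))) → 5
  π[a,u,z](ρ[z/w](ρ[u/x](ρ[a/f](S)))) → 5
  (T ∪ π[a,u,z](ρ[z/w](ρ[u/x](ρ[a/f](S))))) → 9
  ρ[d/a]((T ∪ π[a,u,z](ρ[z/w](ρ[u/x](ρ[a/f](S)))))) → 9
E2 stepwise |·|:
  S → 5
  ρ[a/f](S) → 5
  ρ[u/x](ρ[a/f](S)) → 5
  ρ[z/w](ρ[u/x](ρ[a/f](S))) → 5
  π[a,u,z](ρ[z/w](ρ[u/x](ρ[a/f](S)))) → 5
  T → 4
  (π[a,u,z](ρ[z/w](ρ[u/x](ρ[a/f](S)))) ∪ T) → 9
  ρ[d/a]((π[a,u,z](ρ[z/w](ρ[u/x](ρ[a/f](S)))) ∪ T)) → 9

E1 and E2 produce the same multiset:
d | u | z
1 | s | q
3 | q | s
4 | r | t
6 | r | p
6 | s | q
7 | p | s
7 | p | t
8 | r | r
9 | t | p

yes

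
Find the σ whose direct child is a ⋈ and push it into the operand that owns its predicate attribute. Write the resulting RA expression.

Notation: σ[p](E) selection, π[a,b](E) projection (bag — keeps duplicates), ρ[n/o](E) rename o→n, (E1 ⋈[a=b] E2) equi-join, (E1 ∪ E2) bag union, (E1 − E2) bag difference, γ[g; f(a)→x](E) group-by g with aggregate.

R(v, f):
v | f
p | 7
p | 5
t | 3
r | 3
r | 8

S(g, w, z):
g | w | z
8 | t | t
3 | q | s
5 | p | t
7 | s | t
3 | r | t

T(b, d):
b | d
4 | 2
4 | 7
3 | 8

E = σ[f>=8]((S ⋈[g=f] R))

σ filters on f, owned by the right side.
E' = (S ⋈[g=f] σ[f>=8](R))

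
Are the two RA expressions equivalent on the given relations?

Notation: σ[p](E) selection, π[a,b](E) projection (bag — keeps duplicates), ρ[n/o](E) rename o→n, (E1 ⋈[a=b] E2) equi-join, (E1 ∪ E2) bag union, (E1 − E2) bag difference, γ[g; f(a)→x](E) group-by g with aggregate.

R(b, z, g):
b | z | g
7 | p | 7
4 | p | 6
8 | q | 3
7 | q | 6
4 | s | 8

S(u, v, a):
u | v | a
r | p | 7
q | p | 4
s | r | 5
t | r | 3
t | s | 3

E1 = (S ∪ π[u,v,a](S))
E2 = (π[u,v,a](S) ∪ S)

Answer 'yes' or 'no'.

E1 row counts bottom-up:
  S → 5
  S → 5
  π[u,v,a](S) → 5
  (S ∪ π[u,v,a](S)) → 10
E2 row counts bottom-up:
  S → 5
  π[u,v,a](S) → 5
  S → 5
  (π[u,v,a](S) ∪ S) → 10

E1 and E2 produce the same multiset:
u | v | a
q | p | 4
q | p | 4
r | p | 7
r | p | 7
s | r | 5
s | r | 5
t | r | 3
t | r | 3
t | s | 3
t | s | 3

yes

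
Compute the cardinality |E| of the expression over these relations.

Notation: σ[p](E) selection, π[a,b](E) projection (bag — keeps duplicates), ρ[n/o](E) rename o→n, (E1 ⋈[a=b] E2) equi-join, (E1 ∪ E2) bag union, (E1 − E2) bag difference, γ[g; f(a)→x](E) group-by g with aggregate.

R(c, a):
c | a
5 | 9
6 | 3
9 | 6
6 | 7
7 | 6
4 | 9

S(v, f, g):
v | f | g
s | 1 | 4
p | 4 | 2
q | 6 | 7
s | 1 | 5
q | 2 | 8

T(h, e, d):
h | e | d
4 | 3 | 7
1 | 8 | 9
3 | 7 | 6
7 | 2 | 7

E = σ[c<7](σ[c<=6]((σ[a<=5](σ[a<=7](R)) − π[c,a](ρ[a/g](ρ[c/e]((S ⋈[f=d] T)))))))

Per-node cardinality:
  R → 6
  σ[a<=7](R) → 4
  σ[a<=5](σ[a<=7](R)) → 1
  S → 5
  T → 4
  (S ⋈[f=d] T) → 1
  ρ[c/e]((S ⋈[f=d] T)) → 1
  ρ[a/g](ρ[c/e]((S ⋈[f=d] T))) → 1
  π[c,a](ρ[a/g](ρ[c/e]((S ⋈[f=d] T)))) → 1
  (σ[a<=5](σ[a<=7](R)) − π[c,a](ρ[a/g](ρ[c/e]((S ⋈[f=d] T))))) → 1
  σ[c<=6]((σ[a<=5](σ[a<=7](R)) − π[c,a](ρ[a/g](ρ[c/e]((S ⋈[f=d] T)))))) → 1
  σ[c<7](σ[c<=6]((σ[a<=5](σ[a<=7](R)) − π[c,a](ρ[a/g](ρ[c/e]((S ⋈[f=d] T))))))) → 1

|E| = 1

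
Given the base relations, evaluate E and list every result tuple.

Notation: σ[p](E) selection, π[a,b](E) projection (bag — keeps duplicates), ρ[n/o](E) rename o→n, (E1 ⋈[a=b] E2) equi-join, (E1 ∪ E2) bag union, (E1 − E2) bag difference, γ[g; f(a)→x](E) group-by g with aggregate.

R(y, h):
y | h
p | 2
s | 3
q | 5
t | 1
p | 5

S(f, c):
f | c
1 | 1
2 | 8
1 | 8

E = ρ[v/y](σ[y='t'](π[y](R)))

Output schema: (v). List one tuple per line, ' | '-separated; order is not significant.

Per-node cardinality:
  R → 5
  π[y](R) → 5
  σ[y='t'](π[y](R)) → 1
  ρ[v/y](σ[y='t'](π[y](R))) → 1

== RESULT ==
v
t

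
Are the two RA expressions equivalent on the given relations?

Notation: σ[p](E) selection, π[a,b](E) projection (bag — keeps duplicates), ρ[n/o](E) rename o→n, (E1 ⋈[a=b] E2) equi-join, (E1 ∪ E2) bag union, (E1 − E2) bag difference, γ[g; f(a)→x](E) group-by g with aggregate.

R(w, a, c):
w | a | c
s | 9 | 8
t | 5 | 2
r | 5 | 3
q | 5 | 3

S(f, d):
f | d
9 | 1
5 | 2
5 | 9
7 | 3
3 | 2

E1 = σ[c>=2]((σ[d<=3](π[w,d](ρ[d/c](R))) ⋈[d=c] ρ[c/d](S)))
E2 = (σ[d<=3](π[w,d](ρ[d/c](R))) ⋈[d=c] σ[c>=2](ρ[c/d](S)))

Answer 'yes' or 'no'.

E1 per-node cardinality:
  R → 4
  ρ[d/c](R) → 4
  π[w,d](ρ[d/c](R)) → 4
  σ[d<=3](π[w,d](ρ[d/c](R))) → 3
  S → 5
  ρ[c/d](S) → 5
  (σ[d<=3](π[w,d](ρ[d/c](R))) ⋈[d=c] ρ[c/d](S)) → 4
  σ[c>=2]((σ[d<=3](π[w,d](ρ[d/c](R))) ⋈[d=c] ρ[c/d](S))) → 4
E2 per-node cardinality:
  R → 4
  ρ[d/c](R) → 4
  π[w,d](ρ[d/c](R)) → 4
  σ[d<=3](π[w,d](ρ[d/c](R))) → 3
  S → 5
  ρ[c/d](S) → 5
  σ[c>=2](ρ[c/d](S)) → 4
  (σ[d<=3](π[w,d](ρ[d/c](R))) ⋈[d=c] σ[c>=2](ρ[c/d](S))) → 4

E1 and E2 produce the same multiset:
w | d | f | c
q | 3 | 7 | 3
r | 3 | 7 | 3
t | 2 | 3 | 2
t | 2 | 5 | 2

yes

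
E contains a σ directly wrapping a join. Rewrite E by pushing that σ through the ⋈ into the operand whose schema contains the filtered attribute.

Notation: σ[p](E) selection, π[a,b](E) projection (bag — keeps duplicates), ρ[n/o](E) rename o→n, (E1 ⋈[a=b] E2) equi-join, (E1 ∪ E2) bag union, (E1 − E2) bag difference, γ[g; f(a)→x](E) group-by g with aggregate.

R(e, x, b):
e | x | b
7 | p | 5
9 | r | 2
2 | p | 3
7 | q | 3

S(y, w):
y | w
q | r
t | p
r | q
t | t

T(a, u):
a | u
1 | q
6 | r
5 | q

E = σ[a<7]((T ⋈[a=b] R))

σ filters on a, owned by the left side.
E' = (σ[a<7](T) ⋈[a=b] R)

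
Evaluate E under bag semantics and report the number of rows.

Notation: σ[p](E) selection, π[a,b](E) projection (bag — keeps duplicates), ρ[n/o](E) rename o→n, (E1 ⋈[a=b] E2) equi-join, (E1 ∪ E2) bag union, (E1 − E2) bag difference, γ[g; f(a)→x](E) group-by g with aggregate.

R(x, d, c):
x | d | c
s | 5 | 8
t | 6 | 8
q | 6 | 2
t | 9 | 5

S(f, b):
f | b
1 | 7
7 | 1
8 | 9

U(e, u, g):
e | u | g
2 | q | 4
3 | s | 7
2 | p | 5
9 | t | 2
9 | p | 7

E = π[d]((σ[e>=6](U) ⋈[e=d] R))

Stepwise |·|:
  U → 5
  σ[e>=6](U) → 2
  R → 4
  (σ[e>=6](U) ⋈[e=d] R) → 2
  π[d]((σ[e>=6](U) ⋈[e=d] R)) → 2

|E| = 2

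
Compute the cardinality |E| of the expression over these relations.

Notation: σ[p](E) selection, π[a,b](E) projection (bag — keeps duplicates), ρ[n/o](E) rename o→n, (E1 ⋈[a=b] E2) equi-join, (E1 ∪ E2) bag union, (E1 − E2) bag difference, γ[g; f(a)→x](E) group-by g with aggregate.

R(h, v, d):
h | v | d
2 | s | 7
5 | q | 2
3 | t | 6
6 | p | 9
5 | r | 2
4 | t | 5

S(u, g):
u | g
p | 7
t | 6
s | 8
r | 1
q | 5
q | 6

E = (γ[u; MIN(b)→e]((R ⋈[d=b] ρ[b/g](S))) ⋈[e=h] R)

Row counts bottom-up:
  R → 6
  S → 6
  ρ[b/g](S) → 6
  (R ⋈[d=b] ρ[b/g](S)) → 4
  γ[u; MIN(b)→e]((R ⋈[d=b] ρ[b/g](S))) → 3
  R → 6
  (γ[u; MIN(b)→e]((R ⋈[d=b] ρ[b/g](S))) ⋈[e=h] R) → 3

|E| = 3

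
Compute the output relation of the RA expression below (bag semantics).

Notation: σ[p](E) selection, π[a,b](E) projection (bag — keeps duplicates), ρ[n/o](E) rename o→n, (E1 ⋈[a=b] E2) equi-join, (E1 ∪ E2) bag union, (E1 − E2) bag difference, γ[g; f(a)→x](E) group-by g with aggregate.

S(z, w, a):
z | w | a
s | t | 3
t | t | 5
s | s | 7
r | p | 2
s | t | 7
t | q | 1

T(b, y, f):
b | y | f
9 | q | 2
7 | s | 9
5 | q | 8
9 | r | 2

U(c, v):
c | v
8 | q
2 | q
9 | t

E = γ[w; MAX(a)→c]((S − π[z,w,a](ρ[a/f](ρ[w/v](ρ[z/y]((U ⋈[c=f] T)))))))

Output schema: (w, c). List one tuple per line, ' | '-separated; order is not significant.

Per-node cardinality:
  S → 6
  U → 3
  T → 4
  (U ⋈[c=f] T) → 4
  ρ[z/y]((U ⋈[c=f] T)) → 4
  ρ[w/v](ρ[z/y]((U ⋈[c=f] T))) → 4
  ρ[a/f](ρ[w/v](ρ[z/y]((U ⋈[c=f] T)))) → 4
  π[z,w,a](ρ[a/f](ρ[w/v](ρ[z/y]((U ⋈[c=f] T))))) → 4
  (S − π[z,w,a](ρ[a/f](ρ[w/v](ρ[z/y]((U ⋈[c=f] T)))))) → 6
  γ[w; MAX(a)→c]((S − π[z,w,a](ρ[a/f](ρ[w/v](ρ[z/y]((U ⋈[c=f] T))))))) → 4

== RESULT ==
w | c
p | 2
q | 1
s | 7
t | 7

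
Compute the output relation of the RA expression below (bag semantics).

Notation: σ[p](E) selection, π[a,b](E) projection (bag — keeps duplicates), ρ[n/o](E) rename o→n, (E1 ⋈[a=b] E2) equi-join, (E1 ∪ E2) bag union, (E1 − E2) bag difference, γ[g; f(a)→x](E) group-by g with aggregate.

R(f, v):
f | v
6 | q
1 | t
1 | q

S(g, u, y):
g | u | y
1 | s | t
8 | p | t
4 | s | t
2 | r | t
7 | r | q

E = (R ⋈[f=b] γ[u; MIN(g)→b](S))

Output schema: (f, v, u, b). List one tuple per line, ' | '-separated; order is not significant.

Row counts bottom-up:
  R → 3
  S → 5
  γ[u; MIN(g)→b](S) → 3
  (R ⋈[f=b] γ[u; MIN(g)→b](S)) → 2

== RESULT ==
f | v | u | b
1 | q | s | 1
1 | t | s | 1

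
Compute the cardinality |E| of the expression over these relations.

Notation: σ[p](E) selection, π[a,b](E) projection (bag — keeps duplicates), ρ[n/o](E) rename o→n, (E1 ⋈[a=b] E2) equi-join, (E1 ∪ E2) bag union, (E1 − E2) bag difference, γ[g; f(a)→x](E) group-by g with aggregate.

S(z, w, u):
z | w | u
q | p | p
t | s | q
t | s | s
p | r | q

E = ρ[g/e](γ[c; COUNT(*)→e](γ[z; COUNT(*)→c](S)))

Row counts bottom-up:
  S → 4
  γ[z; COUNT(*)→c](S) → 3
  γ[c; COUNT(*)→e](γ[z; COUNT(*)→c](S)) → 2
  ρ[g/e](γ[c; COUNT(*)→e](γ[z; COUNT(*)→c](S))) → 2

|E| = 2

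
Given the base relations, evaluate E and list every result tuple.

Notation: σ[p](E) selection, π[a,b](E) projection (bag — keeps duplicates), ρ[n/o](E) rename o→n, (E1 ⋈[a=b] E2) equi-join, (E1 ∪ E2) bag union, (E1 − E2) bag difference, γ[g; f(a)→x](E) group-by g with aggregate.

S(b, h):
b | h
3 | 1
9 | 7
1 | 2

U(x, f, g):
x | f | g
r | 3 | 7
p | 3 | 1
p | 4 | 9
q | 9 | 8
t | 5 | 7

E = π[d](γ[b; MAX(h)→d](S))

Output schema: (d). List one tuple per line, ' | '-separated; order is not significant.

Per-node cardinality:
  S → 3
  γ[b; MAX(h)→d](S) → 3
  π[d](γ[b; MAX(h)→d](S)) → 3

== RESULT ==
d
1
2
7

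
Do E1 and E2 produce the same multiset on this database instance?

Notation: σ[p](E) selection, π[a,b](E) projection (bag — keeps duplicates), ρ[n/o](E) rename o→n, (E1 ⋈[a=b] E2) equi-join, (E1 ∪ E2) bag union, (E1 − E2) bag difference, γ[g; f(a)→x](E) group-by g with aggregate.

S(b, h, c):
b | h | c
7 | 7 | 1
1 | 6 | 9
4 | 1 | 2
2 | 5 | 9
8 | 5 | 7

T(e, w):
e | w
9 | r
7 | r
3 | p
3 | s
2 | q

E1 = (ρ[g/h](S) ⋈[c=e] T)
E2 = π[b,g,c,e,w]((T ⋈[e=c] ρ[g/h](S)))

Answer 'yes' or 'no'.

E1 per-node cardinality:
  S → 5
  ρ[g/h](S) → 5
  T → 5
  (ρ[g/h](S) ⋈[c=e] T) → 4
E2 per-node cardinality:
  T → 5
  S → 5
  ρ[g/h](S) → 5
  (T ⋈[e=c] ρ[g/h](S)) → 4
  π[b,g,c,e,w]((T ⋈[e=c] ρ[g/h](S))) → 4

E1 and E2 produce the same multiset:
b | g | c | e | w
1 | 6 | 9 | 9 | r
2 | 5 | 9 | 9 | r
4 | 1 | 2 | 2 | q
8 | 5 | 7 | 7 | r

yes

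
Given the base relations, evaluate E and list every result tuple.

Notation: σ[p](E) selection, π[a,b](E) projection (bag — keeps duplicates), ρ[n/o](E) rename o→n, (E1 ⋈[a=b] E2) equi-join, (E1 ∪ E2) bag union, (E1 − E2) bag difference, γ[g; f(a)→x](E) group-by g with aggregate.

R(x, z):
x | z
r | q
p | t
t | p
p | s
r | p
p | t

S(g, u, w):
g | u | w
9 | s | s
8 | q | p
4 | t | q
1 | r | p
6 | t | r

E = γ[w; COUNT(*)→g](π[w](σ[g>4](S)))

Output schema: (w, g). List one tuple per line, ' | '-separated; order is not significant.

Subexpression sizes:
  S → 5
  σ[g>4](S) → 3
  π[w](σ[g>4](S)) → 3
  γ[w; COUNT(*)→g](π[w](σ[g>4](S))) → 3

== RESULT ==
w | g
p | 1
r | 1
s | 1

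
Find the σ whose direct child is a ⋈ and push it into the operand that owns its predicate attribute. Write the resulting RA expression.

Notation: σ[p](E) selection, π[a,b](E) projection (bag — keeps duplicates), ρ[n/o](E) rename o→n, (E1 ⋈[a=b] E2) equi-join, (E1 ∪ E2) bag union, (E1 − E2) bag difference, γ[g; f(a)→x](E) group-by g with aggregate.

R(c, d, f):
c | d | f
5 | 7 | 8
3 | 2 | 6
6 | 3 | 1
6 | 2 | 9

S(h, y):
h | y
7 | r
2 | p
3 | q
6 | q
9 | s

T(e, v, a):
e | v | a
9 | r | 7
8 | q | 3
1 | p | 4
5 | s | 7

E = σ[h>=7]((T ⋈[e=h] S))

σ filters on h, owned by the right side.
E' = (T ⋈[e=h] σ[h>=7](S))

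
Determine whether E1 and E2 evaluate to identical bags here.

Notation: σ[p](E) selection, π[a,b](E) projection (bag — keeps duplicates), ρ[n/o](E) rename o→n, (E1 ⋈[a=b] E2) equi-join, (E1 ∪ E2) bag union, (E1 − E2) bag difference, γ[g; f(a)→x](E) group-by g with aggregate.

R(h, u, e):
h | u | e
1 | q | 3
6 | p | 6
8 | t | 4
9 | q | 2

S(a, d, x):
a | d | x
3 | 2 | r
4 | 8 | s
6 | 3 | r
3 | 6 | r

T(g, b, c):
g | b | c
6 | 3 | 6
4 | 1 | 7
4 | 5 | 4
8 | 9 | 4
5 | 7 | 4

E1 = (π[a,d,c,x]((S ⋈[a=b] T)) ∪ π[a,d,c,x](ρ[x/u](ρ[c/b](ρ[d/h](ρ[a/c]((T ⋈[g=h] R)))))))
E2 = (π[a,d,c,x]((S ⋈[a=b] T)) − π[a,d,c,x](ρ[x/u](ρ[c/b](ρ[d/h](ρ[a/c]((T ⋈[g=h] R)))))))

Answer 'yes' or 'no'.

E1 subexpression sizes:
  S → 4
  T → 5
  (S ⋈[a=b] T) → 2
  π[a,d,c,x]((S ⋈[a=b] T)) → 2
  T → 5
  R → 4
  (T ⋈[g=h] R) → 2
  ρ[a/c]((T ⋈[g=h] R)) → 2
  ρ[d/h](ρ[a/c]((T ⋈[g=h] R))) → 2
  ρ[c/b](ρ[d/h](ρ[a/c]((T ⋈[g=h] R)))) → 2
  ρ[x/u](ρ[c/b](ρ[d/h](ρ[a/c]((T ⋈[g=h] R))))) → 2
  π[a,d,c,x](ρ[x/u](ρ[c/b](ρ[d/h](ρ[a/c]((T ⋈[g=h] R)))))) → 2
  (π[a,d,c,x]((S ⋈[a=b] T)) ∪ π[a,d,c,x](ρ[x/u](ρ[c/b](ρ[d/h](ρ[a/c]((T ⋈[g=h] R))))))) → 4
E2 subexpression sizes:
  S → 4
  T → 5
  (S ⋈[a=b] T) → 2
  π[a,d,c,x]((S ⋈[a=b] T)) → 2
  T → 5
  R → 4
  (T ⋈[g=h] R) → 2
  ρ[a/c]((T ⋈[g=h] R)) → 2
  ρ[d/h](ρ[a/c]((T ⋈[g=h] R))) → 2
  ρ[c/b](ρ[d/h](ρ[a/c]((T ⋈[g=h] R)))) → 2
  ρ[x/u](ρ[c/b](ρ[d/h](ρ[a/c]((T ⋈[g=h] R))))) → 2
  π[a,d,c,x](ρ[x/u](ρ[c/b](ρ[d/h](ρ[a/c]((T ⋈[g=h] R)))))) → 2
  (π[a,d,c,x]((S ⋈[a=b] T)) − π[a,d,c,x](ρ[x/u](ρ[c/b](ρ[d/h](ρ[a/c]((T ⋈[g=h] R))))))) → 2

E1 result:
a | d | c | x
3 | 2 | 6 | r
3 | 6 | 6 | r
4 | 8 | 9 | t
6 | 6 | 3 | p
E2 result:
a | d | c | x
3 | 2 | 6 | r
3 | 6 | 6 | r
Witness: (6, 6, 3, 'p') appears 1× in E1 but 0× in E2.

no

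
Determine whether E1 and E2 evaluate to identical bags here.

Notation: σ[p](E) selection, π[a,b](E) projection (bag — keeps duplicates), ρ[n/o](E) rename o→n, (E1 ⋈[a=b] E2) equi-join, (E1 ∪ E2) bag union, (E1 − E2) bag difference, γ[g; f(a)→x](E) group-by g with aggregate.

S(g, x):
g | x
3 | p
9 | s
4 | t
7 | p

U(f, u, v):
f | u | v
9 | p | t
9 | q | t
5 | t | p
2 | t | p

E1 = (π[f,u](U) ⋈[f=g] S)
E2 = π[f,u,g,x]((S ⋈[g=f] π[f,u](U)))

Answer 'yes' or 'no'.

E1 stepwise |·|:
  U → 4
  π[f,u](U) → 4
  S → 4
  (π[f,u](U) ⋈[f=g] S) → 2
E2 stepwise |·|:
  S → 4
  U → 4
  π[f,u](U) → 4
  (S ⋈[g=f] π[f,u](U)) → 2
  π[f,u,g,x]((S ⋈[g=f] π[f,u](U))) → 2

E1 and E2 produce the same multiset:
f | u | g | x
9 | p | 9 | s
9 | q | 9 | s

yes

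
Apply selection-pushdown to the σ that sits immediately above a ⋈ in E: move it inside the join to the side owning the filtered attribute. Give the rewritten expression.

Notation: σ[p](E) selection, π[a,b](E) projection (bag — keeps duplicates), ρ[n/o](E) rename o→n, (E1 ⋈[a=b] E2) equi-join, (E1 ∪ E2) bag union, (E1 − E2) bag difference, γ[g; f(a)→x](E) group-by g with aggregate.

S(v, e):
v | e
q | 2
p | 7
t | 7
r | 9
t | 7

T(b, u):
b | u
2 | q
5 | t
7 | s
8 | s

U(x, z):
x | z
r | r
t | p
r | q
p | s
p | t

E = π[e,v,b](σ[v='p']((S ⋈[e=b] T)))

σ filters on v, owned by the left side.
E' = π[e,v,b]((σ[v='p'](S) ⋈[e=b] T))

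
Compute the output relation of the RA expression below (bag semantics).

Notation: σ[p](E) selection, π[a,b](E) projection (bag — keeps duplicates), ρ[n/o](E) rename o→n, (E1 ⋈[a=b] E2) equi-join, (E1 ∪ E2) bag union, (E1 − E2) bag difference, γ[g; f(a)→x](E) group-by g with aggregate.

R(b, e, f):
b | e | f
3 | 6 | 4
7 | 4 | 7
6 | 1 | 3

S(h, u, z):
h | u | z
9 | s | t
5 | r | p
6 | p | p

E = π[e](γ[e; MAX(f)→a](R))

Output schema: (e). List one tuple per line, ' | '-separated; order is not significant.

Row counts bottom-up:
  R → 3
  γ[e; MAX(f)→a](R) → 3
  π[e](γ[e; MAX(f)→a](R)) → 3

== RESULT ==
e
1
4
6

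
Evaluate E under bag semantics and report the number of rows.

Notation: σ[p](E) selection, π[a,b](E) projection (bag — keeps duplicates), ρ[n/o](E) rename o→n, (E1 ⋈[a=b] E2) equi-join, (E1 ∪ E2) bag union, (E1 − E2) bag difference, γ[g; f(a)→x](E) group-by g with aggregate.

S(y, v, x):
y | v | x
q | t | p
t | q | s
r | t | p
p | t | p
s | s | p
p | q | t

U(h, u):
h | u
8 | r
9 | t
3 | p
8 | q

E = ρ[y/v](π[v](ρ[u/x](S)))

Per-node cardinality:
  S → 6
  ρ[u/x](S) → 6
  π[v](ρ[u/x](S)) → 6
  ρ[y/v](π[v](ρ[u/x](S))) → 6

|E| = 6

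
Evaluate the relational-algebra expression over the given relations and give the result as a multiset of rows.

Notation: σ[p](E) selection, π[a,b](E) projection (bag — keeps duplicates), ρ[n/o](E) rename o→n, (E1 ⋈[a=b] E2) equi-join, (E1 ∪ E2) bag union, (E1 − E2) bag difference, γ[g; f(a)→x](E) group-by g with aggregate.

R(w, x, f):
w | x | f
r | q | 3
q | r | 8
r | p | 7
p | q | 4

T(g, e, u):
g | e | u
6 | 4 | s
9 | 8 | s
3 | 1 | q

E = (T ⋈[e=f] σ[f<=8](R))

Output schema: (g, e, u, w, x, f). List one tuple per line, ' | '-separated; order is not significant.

Subexpression sizes:
  T → 3
  R → 4
  σ[f<=8](R) → 4
  (T ⋈[e=f] σ[f<=8](R)) → 2

== RESULT ==
g | e | u | w | x | f
6 | 4 | s | p | q | 4
9 | 8 | s | q | r | 8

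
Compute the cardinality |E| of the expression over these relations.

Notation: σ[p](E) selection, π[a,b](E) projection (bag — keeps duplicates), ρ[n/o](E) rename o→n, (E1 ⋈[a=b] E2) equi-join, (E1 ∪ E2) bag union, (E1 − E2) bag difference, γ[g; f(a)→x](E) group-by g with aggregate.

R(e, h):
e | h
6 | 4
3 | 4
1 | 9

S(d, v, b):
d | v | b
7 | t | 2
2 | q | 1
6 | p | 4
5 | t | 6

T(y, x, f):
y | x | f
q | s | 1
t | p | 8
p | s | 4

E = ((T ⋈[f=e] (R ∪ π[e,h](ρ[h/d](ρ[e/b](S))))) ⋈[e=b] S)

Row counts bottom-up:
  T → 3
  R → 3
  S → 4
  ρ[e/b](S) → 4
  ρ[h/d](ρ[e/b](S)) → 4
  π[e,h](ρ[h/d](ρ[e/b](S))) → 4
  (R ∪ π[e,h](ρ[h/d](ρ[e/b](S)))) → 7
  (T ⋈[f=e] (R ∪ π[e,h](ρ[h/d](ρ[e/b](S))))) → 3
  S → 4
  ((T ⋈[f=e] (R ∪ π[e,h](ρ[h/d](ρ[e/b](S))))) ⋈[e=b] S) → 3

|E| = 3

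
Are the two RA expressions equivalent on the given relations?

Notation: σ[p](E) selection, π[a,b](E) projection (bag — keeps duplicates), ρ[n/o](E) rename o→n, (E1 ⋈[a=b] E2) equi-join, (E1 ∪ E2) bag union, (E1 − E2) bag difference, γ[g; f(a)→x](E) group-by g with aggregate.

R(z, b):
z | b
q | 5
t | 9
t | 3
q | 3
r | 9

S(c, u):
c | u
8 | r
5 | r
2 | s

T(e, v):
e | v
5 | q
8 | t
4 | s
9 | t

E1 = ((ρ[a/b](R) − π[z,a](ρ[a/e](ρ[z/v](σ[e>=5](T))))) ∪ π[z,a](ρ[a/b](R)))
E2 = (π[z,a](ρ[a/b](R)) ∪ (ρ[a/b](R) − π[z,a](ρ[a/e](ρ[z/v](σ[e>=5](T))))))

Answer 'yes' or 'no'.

E1 subexpression sizes:
  R → 5
  ρ[a/b](R) → 5
  T → 4
  σ[e>=5](T) → 3
  ρ[z/v](σ[e>=5](T)) → 3
  ρ[a/e](ρ[z/v](σ[e>=5](T))) → 3
  π[z,a](ρ[a/e](ρ[z/v](σ[e>=5](T)))) → 3
  (ρ[a/b](R) − π[z,a](ρ[a/e](ρ[z/v](σ[e>=5](T))))) → 3
  R → 5
  ρ[a/b](R) → 5
  π[z,a](ρ[a/b](R)) → 5
  ((ρ[a/b](R) − π[z,a](ρ[a/e](ρ[z/v](σ[e>=5](T))))) ∪ π[z,a](ρ[a/b](R))) → 8
E2 subexpression sizes:
  R → 5
  ρ[a/b](R) → 5
  π[z,a](ρ[a/b](R)) → 5
  R → 5
  ρ[a/b](R) → 5
  T → 4
  σ[e>=5](T) → 3
  ρ[z/v](σ[e>=5](T)) → 3
  ρ[a/e](ρ[z/v](σ[e>=5](T))) → 3
  π[z,a](ρ[a/e](ρ[z/v](σ[e>=5](T)))) → 3
  (ρ[a/b](R) − π[z,a](ρ[a/e](ρ[z/v](σ[e>=5](T))))) → 3
  (π[z,a](ρ[a/b](R)) ∪ (ρ[a/b](R) − π[z,a](ρ[a/e](ρ[z/v](σ[e>=5](T)))))) → 8

E1 and E2 produce the same multiset:
z | a
q | 3
q | 3
q | 5
r | 9
r | 9
t | 3
t | 3
t | 9

yes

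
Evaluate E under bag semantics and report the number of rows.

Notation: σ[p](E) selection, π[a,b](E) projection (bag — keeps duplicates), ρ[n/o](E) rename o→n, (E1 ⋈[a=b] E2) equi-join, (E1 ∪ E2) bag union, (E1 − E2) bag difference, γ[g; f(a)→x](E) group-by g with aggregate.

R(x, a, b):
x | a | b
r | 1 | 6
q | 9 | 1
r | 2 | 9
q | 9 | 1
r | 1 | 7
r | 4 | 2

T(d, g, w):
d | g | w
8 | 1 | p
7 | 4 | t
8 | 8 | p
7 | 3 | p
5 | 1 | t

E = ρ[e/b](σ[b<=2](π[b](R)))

Row counts bottom-up:
  R → 6
  π[b](R) → 6
  σ[b<=2](π[b](R)) → 3
  ρ[e/b](σ[b<=2](π[b](R))) → 3

|E| = 3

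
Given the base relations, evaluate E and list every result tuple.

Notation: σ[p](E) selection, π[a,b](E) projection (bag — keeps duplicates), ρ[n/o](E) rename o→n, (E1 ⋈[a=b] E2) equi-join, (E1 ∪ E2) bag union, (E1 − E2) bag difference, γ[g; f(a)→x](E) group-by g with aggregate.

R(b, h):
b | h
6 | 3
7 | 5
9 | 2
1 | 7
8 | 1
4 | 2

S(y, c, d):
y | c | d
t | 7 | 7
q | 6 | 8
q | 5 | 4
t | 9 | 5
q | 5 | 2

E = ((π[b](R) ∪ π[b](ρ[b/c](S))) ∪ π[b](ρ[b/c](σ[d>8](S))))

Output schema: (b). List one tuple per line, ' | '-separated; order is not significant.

Stepwise |·|:
  R → 6
  π[b](R) → 6
  S → 5
  ρ[b/c](S) → 5
  π[b](ρ[b/c](S)) → 5
  (π[b](R) ∪ π[b](ρ[b/c](S))) → 11
  S → 5
  σ[d>8](S) → 0
  ρ[b/c](σ[d>8](S)) → 0
  π[b](ρ[b/c](σ[d>8](S))) → 0
  ((π[b](R) ∪ π[b](ρ[b/c](S))) ∪ π[b](ρ[b/c](σ[d>8](S)))) → 11

== RESULT ==
b
1
4
5
5
6
6
7
7
8
9
9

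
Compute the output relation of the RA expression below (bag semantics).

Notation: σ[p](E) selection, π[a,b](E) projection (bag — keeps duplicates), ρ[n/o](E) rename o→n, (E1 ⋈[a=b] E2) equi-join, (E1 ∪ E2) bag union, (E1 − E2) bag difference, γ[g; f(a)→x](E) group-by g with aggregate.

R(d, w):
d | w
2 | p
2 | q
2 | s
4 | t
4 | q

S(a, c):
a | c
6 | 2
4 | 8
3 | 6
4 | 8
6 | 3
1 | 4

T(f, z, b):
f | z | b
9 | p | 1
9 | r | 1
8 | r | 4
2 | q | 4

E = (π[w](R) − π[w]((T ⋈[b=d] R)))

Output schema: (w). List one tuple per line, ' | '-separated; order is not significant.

Stepwise |·|:
  R → 5
  π[w](R) → 5
  T → 4
  R → 5
  (T ⋈[b=d] R) → 4
  π[w]((T ⋈[b=d] R)) → 4
  (π[w](R) − π[w]((T ⋈[b=d] R))) → 2

== RESULT ==
w
p
s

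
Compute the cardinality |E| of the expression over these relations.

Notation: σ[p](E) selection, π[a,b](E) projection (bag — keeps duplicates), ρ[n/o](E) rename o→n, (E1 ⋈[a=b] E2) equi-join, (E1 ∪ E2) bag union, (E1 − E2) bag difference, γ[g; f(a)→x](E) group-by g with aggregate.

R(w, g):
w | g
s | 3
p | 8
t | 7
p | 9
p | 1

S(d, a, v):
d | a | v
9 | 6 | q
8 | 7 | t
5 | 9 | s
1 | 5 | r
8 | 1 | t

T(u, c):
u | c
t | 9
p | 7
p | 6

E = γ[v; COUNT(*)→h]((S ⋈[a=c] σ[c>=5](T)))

Stepwise |·|:
  S → 5
  T → 3
  σ[c>=5](T) → 3
  (S ⋈[a=c] σ[c>=5](T)) → 3
  γ[v; COUNT(*)→h]((S ⋈[a=c] σ[c>=5](T))) → 3

|E| = 3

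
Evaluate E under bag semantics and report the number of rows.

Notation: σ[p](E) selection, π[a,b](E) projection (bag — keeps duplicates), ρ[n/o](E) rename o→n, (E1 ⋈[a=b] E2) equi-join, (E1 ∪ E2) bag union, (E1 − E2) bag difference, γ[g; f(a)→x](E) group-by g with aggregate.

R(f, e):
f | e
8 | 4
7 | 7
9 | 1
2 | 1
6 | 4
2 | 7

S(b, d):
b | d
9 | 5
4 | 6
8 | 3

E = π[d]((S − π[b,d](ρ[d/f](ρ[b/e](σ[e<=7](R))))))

Subexpression sizes:
  S → 3
  R → 6
  σ[e<=7](R) → 6
  ρ[b/e](σ[e<=7](R)) → 6
  ρ[d/f](ρ[b/e](σ[e<=7](R))) → 6
  π[b,d](ρ[d/f](ρ[b/e](σ[e<=7](R)))) → 6
  (S − π[b,d](ρ[d/f](ρ[b/e](σ[e<=7](R))))) → 2
  π[d]((S − π[b,d](ρ[d/f](ρ[b/e](σ[e<=7](R)))))) → 2

|E| = 2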